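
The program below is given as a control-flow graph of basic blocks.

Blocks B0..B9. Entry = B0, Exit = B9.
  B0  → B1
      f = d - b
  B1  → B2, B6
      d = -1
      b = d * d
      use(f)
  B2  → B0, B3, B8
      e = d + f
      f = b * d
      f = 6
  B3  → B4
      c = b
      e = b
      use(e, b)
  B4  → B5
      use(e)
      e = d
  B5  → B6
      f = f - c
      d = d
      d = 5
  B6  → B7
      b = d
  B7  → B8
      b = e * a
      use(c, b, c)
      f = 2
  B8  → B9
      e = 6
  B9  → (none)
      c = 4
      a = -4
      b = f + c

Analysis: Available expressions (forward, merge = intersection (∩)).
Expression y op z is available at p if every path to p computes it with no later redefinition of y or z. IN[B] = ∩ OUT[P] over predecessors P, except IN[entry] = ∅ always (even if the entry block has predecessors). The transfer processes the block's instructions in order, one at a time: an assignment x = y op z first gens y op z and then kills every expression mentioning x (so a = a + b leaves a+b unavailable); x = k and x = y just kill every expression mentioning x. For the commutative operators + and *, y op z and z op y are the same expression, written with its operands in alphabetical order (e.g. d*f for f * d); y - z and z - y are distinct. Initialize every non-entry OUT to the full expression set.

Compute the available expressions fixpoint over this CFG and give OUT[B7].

Answer: {a*e}

Trace:
Per-block solution:
  B0: | IN={} | OUT={d-b}
  B1: | IN={d-b} | OUT={d*d}
  B2: | IN={d*d} | OUT={b*d, d*d}
  B3: | IN={b*d, d*d} | OUT={b*d, d*d}
  B4: | IN={b*d, d*d} | OUT={b*d, d*d}
  B5: | IN={b*d, d*d} | OUT={}
  B6: | IN={} | OUT={}
  B7: | IN={} | OUT={a*e}
  B8: | IN={} | OUT={}
  B9: | IN={} | OUT={c+f}

Merge at B7: IN[B7] = OUT[B6] = {}
Applying B7's transfer function to that IN value gives OUT[B7] (row B7 above).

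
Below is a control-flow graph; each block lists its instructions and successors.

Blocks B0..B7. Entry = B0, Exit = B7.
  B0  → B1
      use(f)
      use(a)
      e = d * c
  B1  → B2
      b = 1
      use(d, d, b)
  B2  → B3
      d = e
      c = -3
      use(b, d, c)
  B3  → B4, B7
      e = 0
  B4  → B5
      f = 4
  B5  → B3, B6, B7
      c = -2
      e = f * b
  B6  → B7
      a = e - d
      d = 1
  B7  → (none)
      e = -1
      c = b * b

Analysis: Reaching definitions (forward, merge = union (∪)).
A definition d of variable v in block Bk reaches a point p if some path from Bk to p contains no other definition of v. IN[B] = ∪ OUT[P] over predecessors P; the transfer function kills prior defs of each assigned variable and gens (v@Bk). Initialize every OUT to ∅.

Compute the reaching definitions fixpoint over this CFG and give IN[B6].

Per-block solution:
  B0:   IN={}   OUT={e@B0}
  B1:   IN={e@B0}   OUT={b@B1, e@B0}
  B2:   IN={b@B1, e@B0}   OUT={b@B1, c@B2, d@B2, e@B0}
  B3:   IN={b@B1, c@B2, c@B5, d@B2, e@B0, e@B5, f@B4}   OUT={b@B1, c@B2, c@B5, d@B2, e@B3, f@B4}
  B4:   IN={b@B1, c@B2, c@B5, d@B2, e@B3, f@B4}   OUT={b@B1, c@B2, c@B5, d@B2, e@B3, f@B4}
  B5:   IN={b@B1, c@B2, c@B5, d@B2, e@B3, f@B4}   OUT={b@B1, c@B5, d@B2, e@B5, f@B4}
  B6:   IN={b@B1, c@B5, d@B2, e@B5, f@B4}   OUT={a@B6, b@B1, c@B5, d@B6, e@B5, f@B4}
  B7:   IN={a@B6, b@B1, c@B2, c@B5, d@B2, d@B6, e@B3, e@B5, f@B4}   OUT={a@B6, b@B1, c@B7, d@B2, d@B6, e@B7, f@B4}

Merge at B6: IN[B6] = OUT[B5] = {b@B1, c@B5, d@B2, e@B5, f@B4}

Answer: {b@B1, c@B5, d@B2, e@B5, f@B4}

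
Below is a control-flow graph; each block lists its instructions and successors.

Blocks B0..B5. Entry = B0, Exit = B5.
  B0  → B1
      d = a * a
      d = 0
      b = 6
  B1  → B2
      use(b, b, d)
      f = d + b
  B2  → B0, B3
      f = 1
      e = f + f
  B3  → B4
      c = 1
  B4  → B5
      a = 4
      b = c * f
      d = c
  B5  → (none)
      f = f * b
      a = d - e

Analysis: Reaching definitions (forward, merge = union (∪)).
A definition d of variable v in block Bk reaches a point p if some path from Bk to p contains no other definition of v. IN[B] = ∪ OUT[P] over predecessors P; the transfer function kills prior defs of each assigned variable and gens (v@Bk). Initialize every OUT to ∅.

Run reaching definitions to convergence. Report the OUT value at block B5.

Answer: {a@B5, b@B4, c@B3, d@B4, e@B2, f@B5}

Derivation:
Fixpoint table:
  B0: | IN={b@B0, d@B0, e@B2, f@B2} | OUT={b@B0, d@B0, e@B2, f@B2}
  B1: | IN={b@B0, d@B0, e@B2, f@B2} | OUT={b@B0, d@B0, e@B2, f@B1}
  B2: | IN={b@B0, d@B0, e@B2, f@B1} | OUT={b@B0, d@B0, e@B2, f@B2}
  B3: | IN={b@B0, d@B0, e@B2, f@B2} | OUT={b@B0, c@B3, d@B0, e@B2, f@B2}
  B4: | IN={b@B0, c@B3, d@B0, e@B2, f@B2} | OUT={a@B4, b@B4, c@B3, d@B4, e@B2, f@B2}
  B5: | IN={a@B4, b@B4, c@B3, d@B4, e@B2, f@B2} | OUT={a@B5, b@B4, c@B3, d@B4, e@B2, f@B5}

Merge at B5: IN[B5] = OUT[B4] = {a@B4, b@B4, c@B3, d@B4, e@B2, f@B2}
Applying B5's transfer function to that IN value gives OUT[B5] (row B5 above).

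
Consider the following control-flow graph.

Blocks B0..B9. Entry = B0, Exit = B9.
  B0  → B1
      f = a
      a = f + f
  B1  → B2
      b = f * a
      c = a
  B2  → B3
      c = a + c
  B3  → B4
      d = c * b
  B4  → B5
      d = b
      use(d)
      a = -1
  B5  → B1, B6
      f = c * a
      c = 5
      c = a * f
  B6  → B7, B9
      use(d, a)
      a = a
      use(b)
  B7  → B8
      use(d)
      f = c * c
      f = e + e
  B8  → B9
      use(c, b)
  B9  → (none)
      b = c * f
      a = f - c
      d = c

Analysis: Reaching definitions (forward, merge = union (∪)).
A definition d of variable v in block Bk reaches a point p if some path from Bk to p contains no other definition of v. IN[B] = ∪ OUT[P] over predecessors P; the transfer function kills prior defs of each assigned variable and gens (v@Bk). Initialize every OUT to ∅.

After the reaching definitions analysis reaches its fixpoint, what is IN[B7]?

Answer: {a@B6, b@B1, c@B5, d@B4, f@B5}

Working:
Fixpoint table:
  B0: | IN={} | OUT={a@B0, f@B0}
  B1: | IN={a@B0, a@B4, b@B1, c@B5, d@B4, f@B0, f@B5} | OUT={a@B0, a@B4, b@B1, c@B1, d@B4, f@B0, f@B5}
  B2: | IN={a@B0, a@B4, b@B1, c@B1, d@B4, f@B0, f@B5} | OUT={a@B0, a@B4, b@B1, c@B2, d@B4, f@B0, f@B5}
  B3: | IN={a@B0, a@B4, b@B1, c@B2, d@B4, f@B0, f@B5} | OUT={a@B0, a@B4, b@B1, c@B2, d@B3, f@B0, f@B5}
  B4: | IN={a@B0, a@B4, b@B1, c@B2, d@B3, f@B0, f@B5} | OUT={a@B4, b@B1, c@B2, d@B4, f@B0, f@B5}
  B5: | IN={a@B4, b@B1, c@B2, d@B4, f@B0, f@B5} | OUT={a@B4, b@B1, c@B5, d@B4, f@B5}
  B6: | IN={a@B4, b@B1, c@B5, d@B4, f@B5} | OUT={a@B6, b@B1, c@B5, d@B4, f@B5}
  B7: | IN={a@B6, b@B1, c@B5, d@B4, f@B5} | OUT={a@B6, b@B1, c@B5, d@B4, f@B7}
  B8: | IN={a@B6, b@B1, c@B5, d@B4, f@B7} | OUT={a@B6, b@B1, c@B5, d@B4, f@B7}
  B9: | IN={a@B6, b@B1, c@B5, d@B4, f@B5, f@B7} | OUT={a@B9, b@B9, c@B5, d@B9, f@B5, f@B7}

Merge at B7: IN[B7] = OUT[B6] = {a@B6, b@B1, c@B5, d@B4, f@B5}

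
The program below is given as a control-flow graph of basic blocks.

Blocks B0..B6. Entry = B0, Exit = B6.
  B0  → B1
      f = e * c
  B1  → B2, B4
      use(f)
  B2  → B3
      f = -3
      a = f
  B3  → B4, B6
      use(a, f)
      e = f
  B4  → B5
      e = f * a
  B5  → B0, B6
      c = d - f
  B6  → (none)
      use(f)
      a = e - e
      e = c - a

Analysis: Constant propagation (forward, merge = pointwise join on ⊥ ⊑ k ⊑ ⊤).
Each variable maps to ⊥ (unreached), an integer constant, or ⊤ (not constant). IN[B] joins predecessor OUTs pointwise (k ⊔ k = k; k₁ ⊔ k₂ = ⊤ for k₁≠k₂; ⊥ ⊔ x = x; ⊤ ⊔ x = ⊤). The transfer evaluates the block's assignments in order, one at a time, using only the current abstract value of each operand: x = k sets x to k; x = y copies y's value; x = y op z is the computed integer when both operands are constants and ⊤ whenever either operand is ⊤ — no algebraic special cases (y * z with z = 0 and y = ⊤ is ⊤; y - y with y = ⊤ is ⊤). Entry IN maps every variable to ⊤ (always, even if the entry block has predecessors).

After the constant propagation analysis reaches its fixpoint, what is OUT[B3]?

Per-block solution:
  B0:  IN=(all ⊤)  OUT=(all ⊤)
  B1:  IN=(all ⊤)  OUT=(all ⊤)
  B2:  IN=(all ⊤)  OUT={a:-3, f:-3; rest ⊤}
  B3:  IN={a:-3, f:-3; rest ⊤}  OUT={a:-3, e:-3, f:-3; rest ⊤}
  B4:  IN=(all ⊤)  OUT=(all ⊤)
  B5:  IN=(all ⊤)  OUT=(all ⊤)
  B6:  IN=(all ⊤)  OUT=(all ⊤)

Merge at B3: IN[B3] = OUT[B2] = {a: -3, b: ⊤, c: ⊤, d: ⊤, e: ⊤, f: -3}
Applying B3's transfer function to that IN value gives OUT[B3] (row B3 above).

Answer: {a: -3, b: ⊤, c: ⊤, d: ⊤, e: -3, f: -3}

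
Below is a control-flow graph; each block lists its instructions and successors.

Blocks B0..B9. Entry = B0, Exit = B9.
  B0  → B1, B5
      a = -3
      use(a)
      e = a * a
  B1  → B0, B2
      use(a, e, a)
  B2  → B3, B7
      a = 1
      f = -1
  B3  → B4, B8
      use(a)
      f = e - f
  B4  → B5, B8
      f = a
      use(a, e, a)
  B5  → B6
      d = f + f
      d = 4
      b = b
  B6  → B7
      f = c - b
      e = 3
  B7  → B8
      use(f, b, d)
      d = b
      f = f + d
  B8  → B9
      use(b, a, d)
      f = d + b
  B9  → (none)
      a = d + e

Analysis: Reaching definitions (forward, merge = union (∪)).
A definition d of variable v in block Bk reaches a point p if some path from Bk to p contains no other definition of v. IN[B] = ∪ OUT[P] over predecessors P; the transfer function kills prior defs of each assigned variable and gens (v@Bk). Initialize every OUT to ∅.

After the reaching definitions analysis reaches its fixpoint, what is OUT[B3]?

Fixpoint table:
  B0:   IN={a@B0, e@B0}   OUT={a@B0, e@B0}
  B1:   IN={a@B0, e@B0}   OUT={a@B0, e@B0}
  B2:   IN={a@B0, e@B0}   OUT={a@B2, e@B0, f@B2}
  B3:   IN={a@B2, e@B0, f@B2}   OUT={a@B2, e@B0, f@B3}
  B4:   IN={a@B2, e@B0, f@B3}   OUT={a@B2, e@B0, f@B4}
  B5:   IN={a@B0, a@B2, e@B0, f@B4}   OUT={a@B0, a@B2, b@B5, d@B5, e@B0, f@B4}
  B6:   IN={a@B0, a@B2, b@B5, d@B5, e@B0, f@B4}   OUT={a@B0, a@B2, b@B5, d@B5, e@B6, f@B6}
  B7:   IN={a@B0, a@B2, b@B5, d@B5, e@B0, e@B6, f@B2, f@B6}   OUT={a@B0, a@B2, b@B5, d@B7, e@B0, e@B6, f@B7}
  B8:   IN={a@B0, a@B2, b@B5, d@B7, e@B0, e@B6, f@B3, f@B4, f@B7}   OUT={a@B0, a@B2, b@B5, d@B7, e@B0, e@B6, f@B8}
  B9:   IN={a@B0, a@B2, b@B5, d@B7, e@B0, e@B6, f@B8}   OUT={a@B9, b@B5, d@B7, e@B0, e@B6, f@B8}

Merge at B3: IN[B3] = OUT[B2] = {a@B2, e@B0, f@B2}
Applying B3's transfer function to that IN value gives OUT[B3] (row B3 above).

Answer: {a@B2, e@B0, f@B3}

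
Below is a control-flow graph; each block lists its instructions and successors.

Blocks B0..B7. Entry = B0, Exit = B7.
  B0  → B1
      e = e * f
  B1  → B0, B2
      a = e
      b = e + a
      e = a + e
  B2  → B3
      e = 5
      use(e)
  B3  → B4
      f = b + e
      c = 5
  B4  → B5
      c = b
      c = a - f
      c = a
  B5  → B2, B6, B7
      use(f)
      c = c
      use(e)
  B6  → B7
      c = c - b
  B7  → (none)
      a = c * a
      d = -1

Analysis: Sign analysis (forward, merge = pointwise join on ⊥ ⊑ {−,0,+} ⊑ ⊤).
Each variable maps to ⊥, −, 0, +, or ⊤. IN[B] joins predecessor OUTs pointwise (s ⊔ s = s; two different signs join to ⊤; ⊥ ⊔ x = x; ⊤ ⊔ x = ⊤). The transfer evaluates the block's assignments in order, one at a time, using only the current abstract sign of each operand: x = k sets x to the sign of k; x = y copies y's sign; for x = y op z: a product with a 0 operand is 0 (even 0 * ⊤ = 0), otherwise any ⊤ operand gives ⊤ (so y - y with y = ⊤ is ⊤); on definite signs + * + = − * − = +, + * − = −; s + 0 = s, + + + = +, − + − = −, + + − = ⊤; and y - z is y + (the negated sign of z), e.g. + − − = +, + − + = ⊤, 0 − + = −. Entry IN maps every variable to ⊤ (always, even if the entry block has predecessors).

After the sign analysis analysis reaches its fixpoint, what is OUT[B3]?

Answer: {a: ⊤, b: ⊤, c: +, d: ⊤, e: +, f: ⊤}

Derivation:
Converged values:
  B0:  IN=(all ⊤)  OUT=(all ⊤)
  B1:  IN=(all ⊤)  OUT=(all ⊤)
  B2:  IN=(all ⊤)  OUT={e:+; rest ⊤}
  B3:  IN={e:+; rest ⊤}  OUT={c:+, e:+; rest ⊤}
  B4:  IN={c:+, e:+; rest ⊤}  OUT={e:+; rest ⊤}
  B5:  IN={e:+; rest ⊤}  OUT={e:+; rest ⊤}
  B6:  IN={e:+; rest ⊤}  OUT={e:+; rest ⊤}
  B7:  IN={e:+; rest ⊤}  OUT={d:-, e:+; rest ⊤}

Merge at B3: IN[B3] = OUT[B2] = {a: ⊤, b: ⊤, c: ⊤, d: ⊤, e: +, f: ⊤}
Applying B3's transfer function to that IN value gives OUT[B3] (row B3 above).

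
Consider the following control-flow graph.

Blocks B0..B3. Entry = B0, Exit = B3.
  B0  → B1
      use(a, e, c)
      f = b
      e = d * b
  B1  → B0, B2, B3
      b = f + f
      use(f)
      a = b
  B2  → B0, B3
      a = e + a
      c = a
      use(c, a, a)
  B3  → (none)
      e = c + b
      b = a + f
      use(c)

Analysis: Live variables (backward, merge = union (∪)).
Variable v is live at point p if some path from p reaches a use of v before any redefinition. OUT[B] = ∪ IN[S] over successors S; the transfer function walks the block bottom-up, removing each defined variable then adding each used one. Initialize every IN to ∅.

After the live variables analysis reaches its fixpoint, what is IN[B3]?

Converged values:
  B0:   IN={a, b, c, d, e}   OUT={c, d, e, f}
  B1:   IN={c, d, e, f}   OUT={a, b, c, d, e, f}
  B2:   IN={a, b, d, e, f}   OUT={a, b, c, d, e, f}
  B3:   IN={a, b, c, f}   OUT={}

B3 is the boundary node: OUT[B3] = {}
Applying B3's transfer function to that OUT value gives IN[B3] (row B3 above).

Answer: {a, b, c, f}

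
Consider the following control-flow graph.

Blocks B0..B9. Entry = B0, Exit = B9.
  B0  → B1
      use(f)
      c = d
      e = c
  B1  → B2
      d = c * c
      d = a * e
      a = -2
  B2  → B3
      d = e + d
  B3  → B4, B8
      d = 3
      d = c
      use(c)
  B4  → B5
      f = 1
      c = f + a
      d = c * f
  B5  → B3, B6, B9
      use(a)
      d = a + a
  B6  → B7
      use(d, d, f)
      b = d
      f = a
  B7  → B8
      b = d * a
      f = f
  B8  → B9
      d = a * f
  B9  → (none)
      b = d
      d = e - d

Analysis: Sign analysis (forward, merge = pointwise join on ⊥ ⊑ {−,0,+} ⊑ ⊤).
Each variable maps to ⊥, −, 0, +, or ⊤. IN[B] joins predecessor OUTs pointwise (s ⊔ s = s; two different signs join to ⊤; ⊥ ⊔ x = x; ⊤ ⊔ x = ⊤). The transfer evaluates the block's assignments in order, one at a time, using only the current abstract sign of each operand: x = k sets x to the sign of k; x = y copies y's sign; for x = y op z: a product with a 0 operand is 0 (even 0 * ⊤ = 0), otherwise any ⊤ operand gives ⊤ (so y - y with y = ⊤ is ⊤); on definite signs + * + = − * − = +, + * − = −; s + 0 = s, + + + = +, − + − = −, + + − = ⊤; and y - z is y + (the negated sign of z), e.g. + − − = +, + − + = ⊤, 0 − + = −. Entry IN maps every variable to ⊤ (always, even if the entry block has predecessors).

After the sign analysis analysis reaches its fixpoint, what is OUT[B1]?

Answer: {a: -, b: ⊤, c: ⊤, d: ⊤, e: ⊤, f: ⊤}

Trace:
Per-block solution:
  B0:   IN=(all ⊤)   OUT=(all ⊤)
  B1:   IN=(all ⊤)   OUT={a:-; rest ⊤}
  B2:   IN={a:-; rest ⊤}   OUT={a:-; rest ⊤}
  B3:   IN={a:-; rest ⊤}   OUT={a:-; rest ⊤}
  B4:   IN={a:-; rest ⊤}   OUT={a:-, f:+; rest ⊤}
  B5:   IN={a:-, f:+; rest ⊤}   OUT={a:-, d:-, f:+; rest ⊤}
  B6:   IN={a:-, d:-, f:+; rest ⊤}   OUT={a:-, b:-, d:-, f:-; rest ⊤}
  B7:   IN={a:-, b:-, d:-, f:-; rest ⊤}   OUT={a:-, b:+, d:-, f:-; rest ⊤}
  B8:   IN={a:-; rest ⊤}   OUT={a:-; rest ⊤}
  B9:   IN={a:-; rest ⊤}   OUT={a:-; rest ⊤}

Merge at B1: IN[B1] = OUT[B0] = {a: ⊤, b: ⊤, c: ⊤, d: ⊤, e: ⊤, f: ⊤}
Applying B1's transfer function to that IN value gives OUT[B1] (row B1 above).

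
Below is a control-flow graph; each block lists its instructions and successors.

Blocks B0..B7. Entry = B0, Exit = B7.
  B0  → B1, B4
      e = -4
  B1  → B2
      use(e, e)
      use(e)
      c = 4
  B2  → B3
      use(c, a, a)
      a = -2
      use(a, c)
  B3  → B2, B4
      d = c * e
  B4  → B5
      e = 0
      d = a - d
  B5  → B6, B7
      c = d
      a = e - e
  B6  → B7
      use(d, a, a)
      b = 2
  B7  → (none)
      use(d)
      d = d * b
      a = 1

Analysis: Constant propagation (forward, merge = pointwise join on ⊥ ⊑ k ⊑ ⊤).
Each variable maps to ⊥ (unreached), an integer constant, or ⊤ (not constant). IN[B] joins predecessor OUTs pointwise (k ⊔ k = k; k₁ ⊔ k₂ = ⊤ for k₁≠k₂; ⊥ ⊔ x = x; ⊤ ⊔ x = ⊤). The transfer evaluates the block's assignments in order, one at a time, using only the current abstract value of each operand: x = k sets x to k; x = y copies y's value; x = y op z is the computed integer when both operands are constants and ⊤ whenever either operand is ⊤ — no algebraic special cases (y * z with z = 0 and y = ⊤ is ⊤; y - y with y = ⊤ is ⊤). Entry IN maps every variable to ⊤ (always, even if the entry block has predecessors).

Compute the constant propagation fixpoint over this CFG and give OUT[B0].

Fixpoint table:
  B0:  IN=(all ⊤)  OUT={e:-4; rest ⊤}
  B1:  IN={e:-4; rest ⊤}  OUT={c:4, e:-4; rest ⊤}
  B2:  IN={c:4, e:-4; rest ⊤}  OUT={a:-2, c:4, e:-4; rest ⊤}
  B3:  IN={a:-2, c:4, e:-4; rest ⊤}  OUT={a:-2, c:4, d:-16, e:-4; rest ⊤}
  B4:  IN={e:-4; rest ⊤}  OUT={e:0; rest ⊤}
  B5:  IN={e:0; rest ⊤}  OUT={a:0, e:0; rest ⊤}
  B6:  IN={a:0, e:0; rest ⊤}  OUT={a:0, b:2, e:0; rest ⊤}
  B7:  IN={a:0, e:0; rest ⊤}  OUT={a:1, e:0; rest ⊤}

B0 is the boundary node: IN[B0] = {a: ⊤, b: ⊤, c: ⊤, d: ⊤, e: ⊤, f: ⊤}
Applying B0's transfer function to that IN value gives OUT[B0] (row B0 above).

Answer: {a: ⊤, b: ⊤, c: ⊤, d: ⊤, e: -4, f: ⊤}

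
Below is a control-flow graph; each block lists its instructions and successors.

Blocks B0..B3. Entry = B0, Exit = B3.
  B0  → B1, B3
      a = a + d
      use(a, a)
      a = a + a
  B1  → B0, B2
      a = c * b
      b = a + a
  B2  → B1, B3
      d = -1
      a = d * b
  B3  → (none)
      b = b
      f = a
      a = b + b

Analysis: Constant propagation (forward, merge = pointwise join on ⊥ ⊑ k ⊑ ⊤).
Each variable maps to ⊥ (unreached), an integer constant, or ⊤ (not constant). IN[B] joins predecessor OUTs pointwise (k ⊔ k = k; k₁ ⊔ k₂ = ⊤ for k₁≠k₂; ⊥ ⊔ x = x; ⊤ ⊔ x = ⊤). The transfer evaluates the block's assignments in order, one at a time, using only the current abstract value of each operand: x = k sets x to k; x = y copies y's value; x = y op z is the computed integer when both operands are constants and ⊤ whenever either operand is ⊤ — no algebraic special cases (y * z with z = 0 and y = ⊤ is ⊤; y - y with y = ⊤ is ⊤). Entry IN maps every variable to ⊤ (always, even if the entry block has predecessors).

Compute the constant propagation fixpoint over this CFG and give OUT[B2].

Answer: {a: ⊤, b: ⊤, c: ⊤, d: -1, e: ⊤, f: ⊤}

Derivation:
Per-block solution:
  B0: | IN=(all ⊤) | OUT=(all ⊤)
  B1: | IN=(all ⊤) | OUT=(all ⊤)
  B2: | IN=(all ⊤) | OUT={d:-1; rest ⊤}
  B3: | IN=(all ⊤) | OUT=(all ⊤)

Merge at B2: IN[B2] = OUT[B1] = {a: ⊤, b: ⊤, c: ⊤, d: ⊤, e: ⊤, f: ⊤}
Applying B2's transfer function to that IN value gives OUT[B2] (row B2 above).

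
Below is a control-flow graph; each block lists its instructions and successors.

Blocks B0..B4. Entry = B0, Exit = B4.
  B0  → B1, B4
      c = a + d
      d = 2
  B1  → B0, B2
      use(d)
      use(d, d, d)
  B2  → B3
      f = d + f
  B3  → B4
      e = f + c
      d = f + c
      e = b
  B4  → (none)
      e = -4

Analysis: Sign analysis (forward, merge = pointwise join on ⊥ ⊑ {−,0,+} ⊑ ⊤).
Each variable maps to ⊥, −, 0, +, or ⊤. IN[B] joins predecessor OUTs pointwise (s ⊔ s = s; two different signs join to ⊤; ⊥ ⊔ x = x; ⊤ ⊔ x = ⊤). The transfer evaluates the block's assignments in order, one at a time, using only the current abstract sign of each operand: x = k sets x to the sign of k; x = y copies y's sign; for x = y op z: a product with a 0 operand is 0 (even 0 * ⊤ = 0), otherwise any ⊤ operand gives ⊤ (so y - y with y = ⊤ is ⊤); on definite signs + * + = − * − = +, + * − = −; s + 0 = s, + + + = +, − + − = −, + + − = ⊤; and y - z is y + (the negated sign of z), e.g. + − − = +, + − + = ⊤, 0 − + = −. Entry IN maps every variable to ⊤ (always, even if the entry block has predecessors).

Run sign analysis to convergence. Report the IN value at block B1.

Fixpoint table:
  B0:  IN=(all ⊤)  OUT={d:+; rest ⊤}
  B1:  IN={d:+; rest ⊤}  OUT={d:+; rest ⊤}
  B2:  IN={d:+; rest ⊤}  OUT={d:+; rest ⊤}
  B3:  IN={d:+; rest ⊤}  OUT=(all ⊤)
  B4:  IN=(all ⊤)  OUT={e:-; rest ⊤}

Merge at B1: IN[B1] = OUT[B0] = {a: ⊤, b: ⊤, c: ⊤, d: +, e: ⊤, f: ⊤}

Answer: {a: ⊤, b: ⊤, c: ⊤, d: +, e: ⊤, f: ⊤}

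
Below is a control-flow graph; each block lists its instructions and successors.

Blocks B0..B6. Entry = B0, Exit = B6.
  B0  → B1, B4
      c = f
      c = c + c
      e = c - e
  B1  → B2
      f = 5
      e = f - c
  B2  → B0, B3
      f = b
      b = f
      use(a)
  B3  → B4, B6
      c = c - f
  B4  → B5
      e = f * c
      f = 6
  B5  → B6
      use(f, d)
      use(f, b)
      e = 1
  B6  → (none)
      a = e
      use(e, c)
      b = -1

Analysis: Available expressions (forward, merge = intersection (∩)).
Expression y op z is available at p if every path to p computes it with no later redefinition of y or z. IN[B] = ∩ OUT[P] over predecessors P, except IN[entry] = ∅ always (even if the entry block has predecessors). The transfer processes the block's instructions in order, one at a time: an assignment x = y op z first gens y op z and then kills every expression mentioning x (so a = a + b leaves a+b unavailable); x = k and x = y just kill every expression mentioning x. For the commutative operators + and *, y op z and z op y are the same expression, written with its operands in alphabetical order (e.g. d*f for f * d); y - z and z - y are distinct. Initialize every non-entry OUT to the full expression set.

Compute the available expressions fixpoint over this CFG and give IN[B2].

Answer: {f-c}

Trace:
Per-block solution:
  B0:  IN={}  OUT={}
  B1:  IN={}  OUT={f-c}
  B2:  IN={f-c}  OUT={}
  B3:  IN={}  OUT={}
  B4:  IN={}  OUT={}
  B5:  IN={}  OUT={}
  B6:  IN={}  OUT={}

Merge at B2: IN[B2] = OUT[B1] = {f-c}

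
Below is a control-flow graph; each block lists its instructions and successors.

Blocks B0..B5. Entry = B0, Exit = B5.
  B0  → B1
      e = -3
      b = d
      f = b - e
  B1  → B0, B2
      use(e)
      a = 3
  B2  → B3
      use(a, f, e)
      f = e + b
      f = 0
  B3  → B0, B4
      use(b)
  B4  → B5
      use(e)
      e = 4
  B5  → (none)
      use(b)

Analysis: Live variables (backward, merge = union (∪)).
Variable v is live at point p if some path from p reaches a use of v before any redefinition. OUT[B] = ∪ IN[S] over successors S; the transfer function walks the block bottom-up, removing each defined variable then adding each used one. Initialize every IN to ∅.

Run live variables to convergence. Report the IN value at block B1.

Converged values:
  B0:   IN={d}   OUT={b, d, e, f}
  B1:   IN={b, d, e, f}   OUT={a, b, d, e, f}
  B2:   IN={a, b, d, e, f}   OUT={b, d, e}
  B3:   IN={b, d, e}   OUT={b, d, e}
  B4:   IN={b, e}   OUT={b}
  B5:   IN={b}   OUT={}

Merge at B1: OUT[B1] = IN[B0] ⊔ IN[B2] = {a, b, d, e, f}
Applying B1's transfer function to that OUT value gives IN[B1] (row B1 above).

Answer: {b, d, e, f}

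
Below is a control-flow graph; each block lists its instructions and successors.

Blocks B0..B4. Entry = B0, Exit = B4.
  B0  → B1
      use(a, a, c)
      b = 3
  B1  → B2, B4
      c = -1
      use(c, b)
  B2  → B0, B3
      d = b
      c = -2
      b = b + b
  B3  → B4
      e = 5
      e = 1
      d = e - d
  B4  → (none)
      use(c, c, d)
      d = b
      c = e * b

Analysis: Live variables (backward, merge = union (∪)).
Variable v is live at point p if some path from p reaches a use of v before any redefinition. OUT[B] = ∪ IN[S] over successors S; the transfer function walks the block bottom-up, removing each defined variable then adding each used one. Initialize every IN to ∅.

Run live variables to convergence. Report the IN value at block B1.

Converged values:
  B0:   IN={a, c, d, e}   OUT={a, b, d, e}
  B1:   IN={a, b, d, e}   OUT={a, b, c, d, e}
  B2:   IN={a, b, e}   OUT={a, b, c, d, e}
  B3:   IN={b, c, d}   OUT={b, c, d, e}
  B4:   IN={b, c, d, e}   OUT={}

Merge at B1: OUT[B1] = IN[B2] ⊔ IN[B4] = {a, b, c, d, e}
Applying B1's transfer function to that OUT value gives IN[B1] (row B1 above).

Answer: {a, b, d, e}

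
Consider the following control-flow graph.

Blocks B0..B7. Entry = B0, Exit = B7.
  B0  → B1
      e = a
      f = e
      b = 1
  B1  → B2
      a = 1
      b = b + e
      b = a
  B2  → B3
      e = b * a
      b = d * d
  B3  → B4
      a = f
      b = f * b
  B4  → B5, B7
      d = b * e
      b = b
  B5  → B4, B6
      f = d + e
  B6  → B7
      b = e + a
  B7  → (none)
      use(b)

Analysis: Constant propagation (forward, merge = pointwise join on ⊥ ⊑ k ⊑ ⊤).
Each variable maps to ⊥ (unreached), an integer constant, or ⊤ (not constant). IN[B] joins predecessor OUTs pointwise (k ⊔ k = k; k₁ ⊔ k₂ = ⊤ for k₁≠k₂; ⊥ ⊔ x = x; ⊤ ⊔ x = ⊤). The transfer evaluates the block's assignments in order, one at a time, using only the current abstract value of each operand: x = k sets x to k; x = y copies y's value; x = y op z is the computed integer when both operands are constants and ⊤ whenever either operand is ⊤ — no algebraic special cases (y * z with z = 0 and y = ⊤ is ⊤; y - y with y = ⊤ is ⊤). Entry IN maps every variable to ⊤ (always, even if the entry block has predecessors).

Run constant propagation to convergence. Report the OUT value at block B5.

Answer: {a: ⊤, b: ⊤, c: ⊤, d: ⊤, e: 1, f: ⊤}

Trace:
Per-block solution:
  B0:   IN=(all ⊤)   OUT={b:1; rest ⊤}
  B1:   IN={b:1; rest ⊤}   OUT={a:1, b:1; rest ⊤}
  B2:   IN={a:1, b:1; rest ⊤}   OUT={a:1, e:1; rest ⊤}
  B3:   IN={a:1, e:1; rest ⊤}   OUT={e:1; rest ⊤}
  B4:   IN={e:1; rest ⊤}   OUT={e:1; rest ⊤}
  B5:   IN={e:1; rest ⊤}   OUT={e:1; rest ⊤}
  B6:   IN={e:1; rest ⊤}   OUT={e:1; rest ⊤}
  B7:   IN={e:1; rest ⊤}   OUT={e:1; rest ⊤}

Merge at B5: IN[B5] = OUT[B4] = {a: ⊤, b: ⊤, c: ⊤, d: ⊤, e: 1, f: ⊤}
Applying B5's transfer function to that IN value gives OUT[B5] (row B5 above).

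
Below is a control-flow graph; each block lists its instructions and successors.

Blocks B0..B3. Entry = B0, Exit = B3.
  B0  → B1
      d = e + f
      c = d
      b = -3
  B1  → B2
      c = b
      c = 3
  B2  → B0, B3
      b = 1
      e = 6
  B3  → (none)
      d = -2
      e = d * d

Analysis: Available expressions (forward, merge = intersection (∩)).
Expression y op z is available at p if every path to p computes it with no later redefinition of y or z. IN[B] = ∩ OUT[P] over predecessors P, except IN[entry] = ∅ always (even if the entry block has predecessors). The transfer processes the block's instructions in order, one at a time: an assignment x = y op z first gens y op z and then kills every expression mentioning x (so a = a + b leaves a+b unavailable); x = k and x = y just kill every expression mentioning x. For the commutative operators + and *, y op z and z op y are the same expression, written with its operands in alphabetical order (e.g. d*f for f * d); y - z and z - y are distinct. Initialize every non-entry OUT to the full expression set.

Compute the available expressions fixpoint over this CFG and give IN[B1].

Answer: {e+f}

Working:
Converged values:
  B0:   IN={}   OUT={e+f}
  B1:   IN={e+f}   OUT={e+f}
  B2:   IN={e+f}   OUT={}
  B3:   IN={}   OUT={d*d}

Merge at B1: IN[B1] = OUT[B0] = {e+f}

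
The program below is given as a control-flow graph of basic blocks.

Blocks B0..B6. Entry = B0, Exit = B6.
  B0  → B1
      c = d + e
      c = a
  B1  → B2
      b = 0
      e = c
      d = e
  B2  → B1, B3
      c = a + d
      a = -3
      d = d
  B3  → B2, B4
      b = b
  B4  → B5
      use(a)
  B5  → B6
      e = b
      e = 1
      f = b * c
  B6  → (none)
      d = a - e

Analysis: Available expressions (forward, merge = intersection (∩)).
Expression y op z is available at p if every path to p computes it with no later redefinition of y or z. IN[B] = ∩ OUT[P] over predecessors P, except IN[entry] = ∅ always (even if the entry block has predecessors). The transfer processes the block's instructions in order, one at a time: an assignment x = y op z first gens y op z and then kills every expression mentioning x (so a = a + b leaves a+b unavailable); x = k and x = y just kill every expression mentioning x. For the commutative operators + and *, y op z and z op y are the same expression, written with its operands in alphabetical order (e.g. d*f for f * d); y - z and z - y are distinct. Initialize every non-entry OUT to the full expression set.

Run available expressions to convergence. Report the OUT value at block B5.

Answer: {b*c}

Derivation:
Per-block solution:
  B0:   IN={}   OUT={d+e}
  B1:   IN={}   OUT={}
  B2:   IN={}   OUT={}
  B3:   IN={}   OUT={}
  B4:   IN={}   OUT={}
  B5:   IN={}   OUT={b*c}
  B6:   IN={b*c}   OUT={a-e, b*c}

Merge at B5: IN[B5] = OUT[B4] = {}
Applying B5's transfer function to that IN value gives OUT[B5] (row B5 above).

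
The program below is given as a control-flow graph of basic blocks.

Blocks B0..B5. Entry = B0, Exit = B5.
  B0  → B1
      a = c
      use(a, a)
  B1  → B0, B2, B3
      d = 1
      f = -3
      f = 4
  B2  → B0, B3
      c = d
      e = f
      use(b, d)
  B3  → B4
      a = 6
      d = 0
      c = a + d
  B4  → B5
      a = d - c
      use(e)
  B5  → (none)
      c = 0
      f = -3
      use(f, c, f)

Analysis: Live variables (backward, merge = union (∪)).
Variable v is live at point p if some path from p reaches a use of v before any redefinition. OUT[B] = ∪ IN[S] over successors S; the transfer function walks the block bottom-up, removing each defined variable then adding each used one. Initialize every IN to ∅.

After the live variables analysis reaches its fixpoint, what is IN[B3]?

Fixpoint table:
  B0: | IN={b, c, e} | OUT={b, c, e}
  B1: | IN={b, c, e} | OUT={b, c, d, e, f}
  B2: | IN={b, d, f} | OUT={b, c, e}
  B3: | IN={e} | OUT={c, d, e}
  B4: | IN={c, d, e} | OUT={}
  B5: | IN={} | OUT={}

Merge at B3: OUT[B3] = IN[B4] = {c, d, e}
Applying B3's transfer function to that OUT value gives IN[B3] (row B3 above).

Answer: {e}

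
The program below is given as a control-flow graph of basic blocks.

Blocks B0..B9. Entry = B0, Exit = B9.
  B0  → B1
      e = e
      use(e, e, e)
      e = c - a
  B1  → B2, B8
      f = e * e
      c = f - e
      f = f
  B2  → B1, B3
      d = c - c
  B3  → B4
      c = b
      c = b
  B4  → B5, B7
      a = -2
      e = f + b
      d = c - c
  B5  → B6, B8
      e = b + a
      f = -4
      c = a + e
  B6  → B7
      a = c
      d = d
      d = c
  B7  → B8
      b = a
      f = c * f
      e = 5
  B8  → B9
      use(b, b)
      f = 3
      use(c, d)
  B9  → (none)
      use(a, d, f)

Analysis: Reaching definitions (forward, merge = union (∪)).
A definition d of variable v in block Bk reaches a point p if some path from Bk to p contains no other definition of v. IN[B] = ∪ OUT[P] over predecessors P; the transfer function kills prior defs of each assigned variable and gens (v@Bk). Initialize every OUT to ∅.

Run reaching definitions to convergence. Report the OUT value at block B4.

Answer: {a@B4, c@B3, d@B4, e@B4, f@B1}

Derivation:
Converged values:
  B0:   IN={}   OUT={e@B0}
  B1:   IN={c@B1, d@B2, e@B0, f@B1}   OUT={c@B1, d@B2, e@B0, f@B1}
  B2:   IN={c@B1, d@B2, e@B0, f@B1}   OUT={c@B1, d@B2, e@B0, f@B1}
  B3:   IN={c@B1, d@B2, e@B0, f@B1}   OUT={c@B3, d@B2, e@B0, f@B1}
  B4:   IN={c@B3, d@B2, e@B0, f@B1}   OUT={a@B4, c@B3, d@B4, e@B4, f@B1}
  B5:   IN={a@B4, c@B3, d@B4, e@B4, f@B1}   OUT={a@B4, c@B5, d@B4, e@B5, f@B5}
  B6:   IN={a@B4, c@B5, d@B4, e@B5, f@B5}   OUT={a@B6, c@B5, d@B6, e@B5, f@B5}
  B7:   IN={a@B4, a@B6, c@B3, c@B5, d@B4, d@B6, e@B4, e@B5, f@B1, f@B5}   OUT={a@B4, a@B6, b@B7, c@B3, c@B5, d@B4, d@B6, e@B7, f@B7}
  B8:   IN={a@B4, a@B6, b@B7, c@B1, c@B3, c@B5, d@B2, d@B4, d@B6, e@B0, e@B5, e@B7, f@B1, f@B5, f@B7}   OUT={a@B4, a@B6, b@B7, c@B1, c@B3, c@B5, d@B2, d@B4, d@B6, e@B0, e@B5, e@B7, f@B8}
  B9:   IN={a@B4, a@B6, b@B7, c@B1, c@B3, c@B5, d@B2, d@B4, d@B6, e@B0, e@B5, e@B7, f@B8}   OUT={a@B4, a@B6, b@B7, c@B1, c@B3, c@B5, d@B2, d@B4, d@B6, e@B0, e@B5, e@B7, f@B8}

Merge at B4: IN[B4] = OUT[B3] = {c@B3, d@B2, e@B0, f@B1}
Applying B4's transfer function to that IN value gives OUT[B4] (row B4 above).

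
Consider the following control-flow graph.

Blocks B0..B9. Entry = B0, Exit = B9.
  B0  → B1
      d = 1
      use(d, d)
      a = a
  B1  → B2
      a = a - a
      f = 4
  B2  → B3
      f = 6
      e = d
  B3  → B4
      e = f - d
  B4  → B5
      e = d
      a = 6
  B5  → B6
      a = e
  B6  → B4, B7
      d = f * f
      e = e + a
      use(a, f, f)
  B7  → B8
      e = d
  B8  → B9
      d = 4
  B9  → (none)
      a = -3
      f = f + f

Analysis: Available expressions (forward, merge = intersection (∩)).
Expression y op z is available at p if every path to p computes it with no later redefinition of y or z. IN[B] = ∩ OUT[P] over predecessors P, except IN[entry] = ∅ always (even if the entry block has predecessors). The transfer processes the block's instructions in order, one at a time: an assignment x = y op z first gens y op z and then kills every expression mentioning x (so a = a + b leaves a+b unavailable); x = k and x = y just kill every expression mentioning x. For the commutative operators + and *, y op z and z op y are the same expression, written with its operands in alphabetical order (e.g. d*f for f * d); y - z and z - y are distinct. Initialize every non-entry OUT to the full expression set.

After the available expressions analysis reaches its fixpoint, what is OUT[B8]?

Fixpoint table:
  B0:  IN={}  OUT={}
  B1:  IN={}  OUT={}
  B2:  IN={}  OUT={}
  B3:  IN={}  OUT={f-d}
  B4:  IN={}  OUT={}
  B5:  IN={}  OUT={}
  B6:  IN={}  OUT={f*f}
  B7:  IN={f*f}  OUT={f*f}
  B8:  IN={f*f}  OUT={f*f}
  B9:  IN={f*f}  OUT={}

Merge at B8: IN[B8] = OUT[B7] = {f*f}
Applying B8's transfer function to that IN value gives OUT[B8] (row B8 above).

Answer: {f*f}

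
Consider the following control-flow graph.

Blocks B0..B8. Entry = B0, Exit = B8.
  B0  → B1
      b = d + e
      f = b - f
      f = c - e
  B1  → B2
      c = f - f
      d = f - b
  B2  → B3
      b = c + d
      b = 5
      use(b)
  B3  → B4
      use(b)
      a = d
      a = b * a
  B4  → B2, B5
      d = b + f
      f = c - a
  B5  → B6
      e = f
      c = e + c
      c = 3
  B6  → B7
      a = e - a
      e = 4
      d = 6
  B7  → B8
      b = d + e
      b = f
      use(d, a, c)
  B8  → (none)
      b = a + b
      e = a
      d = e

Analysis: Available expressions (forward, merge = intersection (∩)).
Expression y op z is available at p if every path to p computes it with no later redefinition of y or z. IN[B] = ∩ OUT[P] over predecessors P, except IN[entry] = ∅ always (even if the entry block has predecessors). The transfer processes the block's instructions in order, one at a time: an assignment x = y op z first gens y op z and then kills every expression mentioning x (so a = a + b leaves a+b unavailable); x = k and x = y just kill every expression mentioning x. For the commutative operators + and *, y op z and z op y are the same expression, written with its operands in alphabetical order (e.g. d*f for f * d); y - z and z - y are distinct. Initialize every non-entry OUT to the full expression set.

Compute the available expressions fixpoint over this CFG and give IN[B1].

Per-block solution:
  B0:   IN={}   OUT={c-e, d+e}
  B1:   IN={c-e, d+e}   OUT={f-b, f-f}
  B2:   IN={}   OUT={c+d}
  B3:   IN={c+d}   OUT={c+d}
  B4:   IN={c+d}   OUT={c-a}
  B5:   IN={c-a}   OUT={}
  B6:   IN={}   OUT={}
  B7:   IN={}   OUT={d+e}
  B8:   IN={d+e}   OUT={}

Merge at B1: IN[B1] = OUT[B0] = {c-e, d+e}

Answer: {c-e, d+e}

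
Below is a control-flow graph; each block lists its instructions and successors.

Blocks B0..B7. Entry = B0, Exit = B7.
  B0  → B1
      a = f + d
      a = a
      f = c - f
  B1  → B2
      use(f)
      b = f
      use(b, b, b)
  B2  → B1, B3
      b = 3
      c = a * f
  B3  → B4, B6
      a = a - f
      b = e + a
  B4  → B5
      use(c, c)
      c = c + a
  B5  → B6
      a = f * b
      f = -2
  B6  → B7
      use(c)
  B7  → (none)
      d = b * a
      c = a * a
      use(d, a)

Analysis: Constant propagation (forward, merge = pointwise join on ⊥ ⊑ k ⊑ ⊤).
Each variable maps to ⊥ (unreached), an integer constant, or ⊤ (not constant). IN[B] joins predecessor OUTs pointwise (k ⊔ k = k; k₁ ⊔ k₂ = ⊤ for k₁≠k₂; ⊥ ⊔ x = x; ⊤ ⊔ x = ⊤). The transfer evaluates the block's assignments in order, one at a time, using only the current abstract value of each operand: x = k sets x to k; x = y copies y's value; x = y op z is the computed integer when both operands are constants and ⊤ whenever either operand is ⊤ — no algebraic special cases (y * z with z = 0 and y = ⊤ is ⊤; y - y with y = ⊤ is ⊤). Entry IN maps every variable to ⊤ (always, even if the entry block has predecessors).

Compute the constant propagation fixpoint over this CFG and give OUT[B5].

Per-block solution:
  B0:  IN=(all ⊤)  OUT=(all ⊤)
  B1:  IN=(all ⊤)  OUT=(all ⊤)
  B2:  IN=(all ⊤)  OUT={b:3; rest ⊤}
  B3:  IN={b:3; rest ⊤}  OUT=(all ⊤)
  B4:  IN=(all ⊤)  OUT=(all ⊤)
  B5:  IN=(all ⊤)  OUT={f:-2; rest ⊤}
  B6:  IN=(all ⊤)  OUT=(all ⊤)
  B7:  IN=(all ⊤)  OUT=(all ⊤)

Merge at B5: IN[B5] = OUT[B4] = {a: ⊤, b: ⊤, c: ⊤, d: ⊤, e: ⊤, f: ⊤}
Applying B5's transfer function to that IN value gives OUT[B5] (row B5 above).

Answer: {a: ⊤, b: ⊤, c: ⊤, d: ⊤, e: ⊤, f: -2}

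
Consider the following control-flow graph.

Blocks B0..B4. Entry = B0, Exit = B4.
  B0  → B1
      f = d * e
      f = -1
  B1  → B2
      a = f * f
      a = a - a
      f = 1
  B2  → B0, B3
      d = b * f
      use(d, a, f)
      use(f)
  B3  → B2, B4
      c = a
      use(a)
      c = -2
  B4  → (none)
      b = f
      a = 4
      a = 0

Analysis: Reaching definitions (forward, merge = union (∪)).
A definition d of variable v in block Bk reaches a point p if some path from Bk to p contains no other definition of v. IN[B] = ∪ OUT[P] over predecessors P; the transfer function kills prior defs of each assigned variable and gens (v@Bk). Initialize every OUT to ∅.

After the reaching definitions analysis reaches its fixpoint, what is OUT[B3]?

Converged values:
  B0:  IN={a@B1, c@B3, d@B2, f@B1}  OUT={a@B1, c@B3, d@B2, f@B0}
  B1:  IN={a@B1, c@B3, d@B2, f@B0}  OUT={a@B1, c@B3, d@B2, f@B1}
  B2:  IN={a@B1, c@B3, d@B2, f@B1}  OUT={a@B1, c@B3, d@B2, f@B1}
  B3:  IN={a@B1, c@B3, d@B2, f@B1}  OUT={a@B1, c@B3, d@B2, f@B1}
  B4:  IN={a@B1, c@B3, d@B2, f@B1}  OUT={a@B4, b@B4, c@B3, d@B2, f@B1}

Merge at B3: IN[B3] = OUT[B2] = {a@B1, c@B3, d@B2, f@B1}
Applying B3's transfer function to that IN value gives OUT[B3] (row B3 above).

Answer: {a@B1, c@B3, d@B2, f@B1}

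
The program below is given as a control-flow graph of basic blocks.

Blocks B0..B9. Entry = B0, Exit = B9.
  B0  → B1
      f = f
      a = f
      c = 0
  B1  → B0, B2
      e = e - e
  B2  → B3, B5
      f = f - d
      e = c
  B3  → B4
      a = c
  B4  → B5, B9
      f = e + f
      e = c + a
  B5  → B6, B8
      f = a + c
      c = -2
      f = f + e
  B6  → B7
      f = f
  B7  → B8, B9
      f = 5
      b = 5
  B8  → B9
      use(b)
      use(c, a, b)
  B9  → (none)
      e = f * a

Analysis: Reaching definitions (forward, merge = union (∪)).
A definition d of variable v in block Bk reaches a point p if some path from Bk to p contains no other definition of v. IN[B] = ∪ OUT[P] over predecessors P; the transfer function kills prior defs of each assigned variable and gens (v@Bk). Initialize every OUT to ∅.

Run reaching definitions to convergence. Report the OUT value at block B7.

Per-block solution:
  B0:  IN={a@B0, c@B0, e@B1, f@B0}  OUT={a@B0, c@B0, e@B1, f@B0}
  B1:  IN={a@B0, c@B0, e@B1, f@B0}  OUT={a@B0, c@B0, e@B1, f@B0}
  B2:  IN={a@B0, c@B0, e@B1, f@B0}  OUT={a@B0, c@B0, e@B2, f@B2}
  B3:  IN={a@B0, c@B0, e@B2, f@B2}  OUT={a@B3, c@B0, e@B2, f@B2}
  B4:  IN={a@B3, c@B0, e@B2, f@B2}  OUT={a@B3, c@B0, e@B4, f@B4}
  B5:  IN={a@B0, a@B3, c@B0, e@B2, e@B4, f@B2, f@B4}  OUT={a@B0, a@B3, c@B5, e@B2, e@B4, f@B5}
  B6:  IN={a@B0, a@B3, c@B5, e@B2, e@B4, f@B5}  OUT={a@B0, a@B3, c@B5, e@B2, e@B4, f@B6}
  B7:  IN={a@B0, a@B3, c@B5, e@B2, e@B4, f@B6}  OUT={a@B0, a@B3, b@B7, c@B5, e@B2, e@B4, f@B7}
  B8:  IN={a@B0, a@B3, b@B7, c@B5, e@B2, e@B4, f@B5, f@B7}  OUT={a@B0, a@B3, b@B7, c@B5, e@B2, e@B4, f@B5, f@B7}
  B9:  IN={a@B0, a@B3, b@B7, c@B0, c@B5, e@B2, e@B4, f@B4, f@B5, f@B7}  OUT={a@B0, a@B3, b@B7, c@B0, c@B5, e@B9, f@B4, f@B5, f@B7}

Merge at B7: IN[B7] = OUT[B6] = {a@B0, a@B3, c@B5, e@B2, e@B4, f@B6}
Applying B7's transfer function to that IN value gives OUT[B7] (row B7 above).

Answer: {a@B0, a@B3, b@B7, c@B5, e@B2, e@B4, f@B7}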